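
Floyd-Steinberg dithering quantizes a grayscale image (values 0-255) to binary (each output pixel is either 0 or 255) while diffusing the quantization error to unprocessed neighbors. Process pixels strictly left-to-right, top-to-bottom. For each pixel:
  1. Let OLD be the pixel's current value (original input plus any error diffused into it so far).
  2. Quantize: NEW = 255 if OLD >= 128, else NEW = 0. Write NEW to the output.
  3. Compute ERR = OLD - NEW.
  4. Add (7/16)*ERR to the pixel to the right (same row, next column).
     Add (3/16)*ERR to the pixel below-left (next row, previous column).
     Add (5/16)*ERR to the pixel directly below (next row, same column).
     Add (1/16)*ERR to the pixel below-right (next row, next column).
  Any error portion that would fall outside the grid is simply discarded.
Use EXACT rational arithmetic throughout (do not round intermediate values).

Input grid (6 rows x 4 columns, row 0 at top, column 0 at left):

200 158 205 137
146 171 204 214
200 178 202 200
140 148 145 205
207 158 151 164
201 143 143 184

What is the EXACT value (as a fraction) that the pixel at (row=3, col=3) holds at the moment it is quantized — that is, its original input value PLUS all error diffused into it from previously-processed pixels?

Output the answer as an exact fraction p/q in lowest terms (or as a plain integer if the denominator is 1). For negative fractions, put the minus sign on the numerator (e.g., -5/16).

(0,0): OLD=200 → NEW=255, ERR=-55
(0,1): OLD=2143/16 → NEW=255, ERR=-1937/16
(0,2): OLD=38921/256 → NEW=255, ERR=-26359/256
(0,3): OLD=376639/4096 → NEW=0, ERR=376639/4096
(1,0): OLD=27165/256 → NEW=0, ERR=27165/256
(1,1): OLD=321227/2048 → NEW=255, ERR=-201013/2048
(1,2): OLD=9080487/65536 → NEW=255, ERR=-7631193/65536
(1,3): OLD=194360129/1048576 → NEW=255, ERR=-73026751/1048576
(2,0): OLD=7037161/32768 → NEW=255, ERR=-1318679/32768
(2,1): OLD=120083603/1048576 → NEW=0, ERR=120083603/1048576
(2,2): OLD=412136063/2097152 → NEW=255, ERR=-122637697/2097152
(2,3): OLD=4877956835/33554432 → NEW=255, ERR=-3678423325/33554432
(3,0): OLD=2498072409/16777216 → NEW=255, ERR=-1780117671/16777216
(3,1): OLD=33255843655/268435456 → NEW=0, ERR=33255843655/268435456
(3,2): OLD=719532279993/4294967296 → NEW=255, ERR=-375684380487/4294967296
(3,3): OLD=8852349136015/68719476736 → NEW=255, ERR=-8671117431665/68719476736
Target (3,3): original=205, with diffused error = 8852349136015/68719476736

Answer: 8852349136015/68719476736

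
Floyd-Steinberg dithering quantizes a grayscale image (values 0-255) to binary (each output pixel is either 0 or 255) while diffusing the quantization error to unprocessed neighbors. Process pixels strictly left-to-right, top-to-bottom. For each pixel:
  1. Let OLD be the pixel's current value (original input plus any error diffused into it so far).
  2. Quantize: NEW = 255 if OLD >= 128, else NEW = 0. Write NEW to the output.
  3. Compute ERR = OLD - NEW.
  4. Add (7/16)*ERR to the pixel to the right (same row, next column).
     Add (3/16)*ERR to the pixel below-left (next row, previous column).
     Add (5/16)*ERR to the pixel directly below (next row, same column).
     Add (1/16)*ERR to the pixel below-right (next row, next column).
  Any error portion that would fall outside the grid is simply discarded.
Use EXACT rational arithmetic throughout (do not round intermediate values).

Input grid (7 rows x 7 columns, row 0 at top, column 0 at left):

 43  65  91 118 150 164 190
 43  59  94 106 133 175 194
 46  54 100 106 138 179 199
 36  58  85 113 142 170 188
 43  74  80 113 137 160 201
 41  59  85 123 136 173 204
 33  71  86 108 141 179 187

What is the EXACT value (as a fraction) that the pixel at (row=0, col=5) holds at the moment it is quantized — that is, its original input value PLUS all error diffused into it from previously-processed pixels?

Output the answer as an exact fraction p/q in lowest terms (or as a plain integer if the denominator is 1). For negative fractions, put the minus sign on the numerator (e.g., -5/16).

Answer: 224493085/1048576

Derivation:
(0,0): OLD=43 → NEW=0, ERR=43
(0,1): OLD=1341/16 → NEW=0, ERR=1341/16
(0,2): OLD=32683/256 → NEW=0, ERR=32683/256
(0,3): OLD=712109/4096 → NEW=255, ERR=-332371/4096
(0,4): OLD=7503803/65536 → NEW=0, ERR=7503803/65536
(0,5): OLD=224493085/1048576 → NEW=255, ERR=-42893795/1048576
Target (0,5): original=164, with diffused error = 224493085/1048576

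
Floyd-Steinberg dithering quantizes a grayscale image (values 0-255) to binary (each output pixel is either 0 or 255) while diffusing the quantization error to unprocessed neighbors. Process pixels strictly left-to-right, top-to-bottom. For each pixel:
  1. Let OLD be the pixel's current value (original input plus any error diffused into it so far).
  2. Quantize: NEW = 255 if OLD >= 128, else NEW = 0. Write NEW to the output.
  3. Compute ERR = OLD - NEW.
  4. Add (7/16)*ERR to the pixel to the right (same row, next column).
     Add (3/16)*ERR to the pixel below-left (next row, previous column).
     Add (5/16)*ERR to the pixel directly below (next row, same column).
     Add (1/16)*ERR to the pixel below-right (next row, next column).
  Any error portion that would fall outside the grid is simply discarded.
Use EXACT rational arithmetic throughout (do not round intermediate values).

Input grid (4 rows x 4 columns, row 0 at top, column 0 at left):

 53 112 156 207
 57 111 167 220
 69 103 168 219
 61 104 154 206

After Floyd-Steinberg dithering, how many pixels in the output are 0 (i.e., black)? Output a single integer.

(0,0): OLD=53 → NEW=0, ERR=53
(0,1): OLD=2163/16 → NEW=255, ERR=-1917/16
(0,2): OLD=26517/256 → NEW=0, ERR=26517/256
(0,3): OLD=1033491/4096 → NEW=255, ERR=-10989/4096
(1,0): OLD=13081/256 → NEW=0, ERR=13081/256
(1,1): OLD=242991/2048 → NEW=0, ERR=242991/2048
(1,2): OLD=15944027/65536 → NEW=255, ERR=-767653/65536
(1,3): OLD=231222381/1048576 → NEW=255, ERR=-36164499/1048576
(2,0): OLD=3513205/32768 → NEW=0, ERR=3513205/32768
(2,1): OLD=197112535/1048576 → NEW=255, ERR=-70274345/1048576
(2,2): OLD=285144691/2097152 → NEW=255, ERR=-249629069/2097152
(2,3): OLD=5214807239/33554432 → NEW=255, ERR=-3341572921/33554432
(3,0): OLD=1374699941/16777216 → NEW=0, ERR=1374699941/16777216
(3,1): OLD=27725902715/268435456 → NEW=0, ERR=27725902715/268435456
(3,2): OLD=597555696005/4294967296 → NEW=255, ERR=-497660964475/4294967296
(3,3): OLD=8022738453539/68719476736 → NEW=0, ERR=8022738453539/68719476736
Output grid:
  Row 0: .#.#  (2 black, running=2)
  Row 1: ..##  (2 black, running=4)
  Row 2: .###  (1 black, running=5)
  Row 3: ..#.  (3 black, running=8)

Answer: 8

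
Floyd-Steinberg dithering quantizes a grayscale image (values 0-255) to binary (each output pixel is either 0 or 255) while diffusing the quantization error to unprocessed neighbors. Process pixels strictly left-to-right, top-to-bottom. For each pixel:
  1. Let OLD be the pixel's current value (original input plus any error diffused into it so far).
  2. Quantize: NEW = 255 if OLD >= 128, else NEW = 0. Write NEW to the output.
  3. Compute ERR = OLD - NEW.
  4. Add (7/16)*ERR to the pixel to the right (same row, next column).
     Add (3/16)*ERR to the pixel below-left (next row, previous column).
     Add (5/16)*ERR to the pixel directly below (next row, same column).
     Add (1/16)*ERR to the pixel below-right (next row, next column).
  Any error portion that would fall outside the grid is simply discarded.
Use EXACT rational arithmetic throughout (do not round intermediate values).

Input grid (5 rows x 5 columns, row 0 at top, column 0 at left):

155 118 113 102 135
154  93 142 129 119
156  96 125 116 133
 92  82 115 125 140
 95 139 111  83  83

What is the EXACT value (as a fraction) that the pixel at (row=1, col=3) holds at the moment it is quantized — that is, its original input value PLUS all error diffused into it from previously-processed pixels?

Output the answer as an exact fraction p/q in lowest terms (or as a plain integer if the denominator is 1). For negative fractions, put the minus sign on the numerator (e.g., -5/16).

Answer: 4604397/65536

Derivation:
(0,0): OLD=155 → NEW=255, ERR=-100
(0,1): OLD=297/4 → NEW=0, ERR=297/4
(0,2): OLD=9311/64 → NEW=255, ERR=-7009/64
(0,3): OLD=55385/1024 → NEW=0, ERR=55385/1024
(0,4): OLD=2599535/16384 → NEW=255, ERR=-1578385/16384
(1,0): OLD=8747/64 → NEW=255, ERR=-7573/64
(1,1): OLD=19277/512 → NEW=0, ERR=19277/512
(1,2): OLD=2277873/16384 → NEW=255, ERR=-1900047/16384
(1,3): OLD=4604397/65536 → NEW=0, ERR=4604397/65536
Target (1,3): original=129, with diffused error = 4604397/65536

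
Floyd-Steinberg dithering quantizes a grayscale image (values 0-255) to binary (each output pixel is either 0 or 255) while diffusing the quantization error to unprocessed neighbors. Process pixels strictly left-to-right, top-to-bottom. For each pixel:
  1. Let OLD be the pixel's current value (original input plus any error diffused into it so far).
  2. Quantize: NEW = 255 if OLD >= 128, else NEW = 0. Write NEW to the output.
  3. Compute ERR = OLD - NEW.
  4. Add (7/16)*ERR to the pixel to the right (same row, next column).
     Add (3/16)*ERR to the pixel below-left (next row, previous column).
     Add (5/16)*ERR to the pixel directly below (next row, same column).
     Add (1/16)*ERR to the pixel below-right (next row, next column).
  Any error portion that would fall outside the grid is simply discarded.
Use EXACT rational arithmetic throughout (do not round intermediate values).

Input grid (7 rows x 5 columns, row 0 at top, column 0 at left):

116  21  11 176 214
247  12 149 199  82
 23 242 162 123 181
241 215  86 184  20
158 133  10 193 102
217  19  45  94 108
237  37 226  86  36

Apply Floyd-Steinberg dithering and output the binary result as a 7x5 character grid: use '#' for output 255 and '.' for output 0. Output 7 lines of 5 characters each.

(0,0): OLD=116 → NEW=0, ERR=116
(0,1): OLD=287/4 → NEW=0, ERR=287/4
(0,2): OLD=2713/64 → NEW=0, ERR=2713/64
(0,3): OLD=199215/1024 → NEW=255, ERR=-61905/1024
(0,4): OLD=3072841/16384 → NEW=255, ERR=-1105079/16384
(1,0): OLD=18989/64 → NEW=255, ERR=2669/64
(1,1): OLD=34747/512 → NEW=0, ERR=34747/512
(1,2): OLD=3032471/16384 → NEW=255, ERR=-1145449/16384
(1,3): OLD=9143851/65536 → NEW=255, ERR=-7567829/65536
(1,4): OLD=6944929/1048576 → NEW=0, ERR=6944929/1048576
(2,0): OLD=399417/8192 → NEW=0, ERR=399417/8192
(2,1): OLD=71837123/262144 → NEW=255, ERR=4990403/262144
(2,2): OLD=549750665/4194304 → NEW=255, ERR=-519796855/4194304
(2,3): OLD=1984211211/67108864 → NEW=0, ERR=1984211211/67108864
(2,4): OLD=202709669005/1073741824 → NEW=255, ERR=-71094496115/1073741824
(3,0): OLD=1089705193/4194304 → NEW=255, ERR=20157673/4194304
(3,1): OLD=6806926325/33554432 → NEW=255, ERR=-1749453835/33554432
(3,2): OLD=33495871575/1073741824 → NEW=0, ERR=33495871575/1073741824
(3,3): OLD=400994055567/2147483648 → NEW=255, ERR=-146614274673/2147483648
(3,4): OLD=-986555357749/34359738368 → NEW=0, ERR=-986555357749/34359738368
(4,0): OLD=80383549511/536870912 → NEW=255, ERR=-56518533049/536870912
(4,1): OLD=1319398504199/17179869184 → NEW=0, ERR=1319398504199/17179869184
(4,2): OLD=10249775369161/274877906944 → NEW=0, ERR=10249775369161/274877906944
(4,3): OLD=811635882973703/4398046511104 → NEW=255, ERR=-309865977357817/4398046511104
(4,4): OLD=4076888601127345/70368744177664 → NEW=0, ERR=4076888601127345/70368744177664
(5,0): OLD=54563736031605/274877906944 → NEW=255, ERR=-15530130239115/274877906944
(5,1): OLD=41107844779743/2199023255552 → NEW=0, ERR=41107844779743/2199023255552
(5,2): OLD=3970253429445655/70368744177664 → NEW=0, ERR=3970253429445655/70368744177664
(5,3): OLD=30922923839647033/281474976710656 → NEW=0, ERR=30922923839647033/281474976710656
(5,4): OLD=764555576105189411/4503599627370496 → NEW=255, ERR=-383862328874287069/4503599627370496
(6,0): OLD=7840814509827813/35184372088832 → NEW=255, ERR=-1131200372824347/35184372088832
(6,1): OLD=40333793445518635/1125899906842624 → NEW=0, ERR=40333793445518635/1125899906842624
(6,2): OLD=5063333194220204041/18014398509481984 → NEW=255, ERR=469661574302298121/18014398509481984
(6,3): OLD=34380815929296990243/288230376151711744 → NEW=0, ERR=34380815929296990243/288230376151711744
(6,4): OLD=315515536940491595957/4611686018427387904 → NEW=0, ERR=315515536940491595957/4611686018427387904
Row 0: ...##
Row 1: #.##.
Row 2: .##.#
Row 3: ##.#.
Row 4: #..#.
Row 5: #...#
Row 6: #.#..

Answer: ...##
#.##.
.##.#
##.#.
#..#.
#...#
#.#..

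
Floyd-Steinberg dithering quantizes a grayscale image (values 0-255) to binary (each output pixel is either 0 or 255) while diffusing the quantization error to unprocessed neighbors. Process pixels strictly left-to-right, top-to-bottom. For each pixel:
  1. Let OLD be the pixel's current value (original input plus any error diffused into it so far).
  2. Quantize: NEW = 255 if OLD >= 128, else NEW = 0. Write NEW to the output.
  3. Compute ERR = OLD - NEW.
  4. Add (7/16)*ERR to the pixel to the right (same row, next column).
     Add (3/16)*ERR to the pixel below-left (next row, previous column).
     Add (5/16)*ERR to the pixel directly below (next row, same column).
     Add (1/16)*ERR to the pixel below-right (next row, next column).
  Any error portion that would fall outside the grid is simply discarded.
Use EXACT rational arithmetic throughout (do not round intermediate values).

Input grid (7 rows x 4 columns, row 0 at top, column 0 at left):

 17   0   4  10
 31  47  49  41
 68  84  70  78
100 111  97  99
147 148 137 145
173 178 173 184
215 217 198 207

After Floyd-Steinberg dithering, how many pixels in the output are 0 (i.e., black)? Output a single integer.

(0,0): OLD=17 → NEW=0, ERR=17
(0,1): OLD=119/16 → NEW=0, ERR=119/16
(0,2): OLD=1857/256 → NEW=0, ERR=1857/256
(0,3): OLD=53959/4096 → NEW=0, ERR=53959/4096
(1,0): OLD=9653/256 → NEW=0, ERR=9653/256
(1,1): OLD=139763/2048 → NEW=0, ERR=139763/2048
(1,2): OLD=5508847/65536 → NEW=0, ERR=5508847/65536
(1,3): OLD=86345657/1048576 → NEW=0, ERR=86345657/1048576
(2,0): OLD=3033633/32768 → NEW=0, ERR=3033633/32768
(2,1): OLD=171911035/1048576 → NEW=255, ERR=-95475845/1048576
(2,2): OLD=159672199/2097152 → NEW=0, ERR=159672199/2097152
(2,3): OLD=4774690763/33554432 → NEW=255, ERR=-3781689397/33554432
(3,0): OLD=1876675345/16777216 → NEW=0, ERR=1876675345/16777216
(3,1): OLD=40680348303/268435456 → NEW=255, ERR=-27770692977/268435456
(3,2): OLD=209204822385/4294967296 → NEW=0, ERR=209204822385/4294967296
(3,3): OLD=6174389403031/68719476736 → NEW=0, ERR=6174389403031/68719476736
(4,0): OLD=698182141181/4294967296 → NEW=255, ERR=-397034519299/4294967296
(4,1): OLD=3138814419575/34359738368 → NEW=0, ERR=3138814419575/34359738368
(4,2): OLD=222726751477143/1099511627776 → NEW=255, ERR=-57648713605737/1099511627776
(4,3): OLD=2694833567973201/17592186044416 → NEW=255, ERR=-1791173873352879/17592186044416
(5,0): OLD=88642818289389/549755813888 → NEW=255, ERR=-51544914252051/549755813888
(5,1): OLD=2637403645751579/17592186044416 → NEW=255, ERR=-1848603795574501/17592186044416
(5,2): OLD=855518708632087/8796093022208 → NEW=0, ERR=855518708632087/8796093022208
(5,3): OLD=53890408851153735/281474976710656 → NEW=255, ERR=-17885710210063545/281474976710656
(6,0): OLD=46724122325739377/281474976710656 → NEW=255, ERR=-25051996735477903/281474976710656
(6,1): OLD=709767638276722471/4503599627370496 → NEW=255, ERR=-438650266702754009/4503599627370496
(6,2): OLD=12055222984938473569/72057594037927936 → NEW=255, ERR=-6319463494733150111/72057594037927936
(6,3): OLD=178533207182717992359/1152921504606846976 → NEW=255, ERR=-115461776492027986521/1152921504606846976
Output grid:
  Row 0: ....  (4 black, running=4)
  Row 1: ....  (4 black, running=8)
  Row 2: .#.#  (2 black, running=10)
  Row 3: .#..  (3 black, running=13)
  Row 4: #.##  (1 black, running=14)
  Row 5: ##.#  (1 black, running=15)
  Row 6: ####  (0 black, running=15)

Answer: 15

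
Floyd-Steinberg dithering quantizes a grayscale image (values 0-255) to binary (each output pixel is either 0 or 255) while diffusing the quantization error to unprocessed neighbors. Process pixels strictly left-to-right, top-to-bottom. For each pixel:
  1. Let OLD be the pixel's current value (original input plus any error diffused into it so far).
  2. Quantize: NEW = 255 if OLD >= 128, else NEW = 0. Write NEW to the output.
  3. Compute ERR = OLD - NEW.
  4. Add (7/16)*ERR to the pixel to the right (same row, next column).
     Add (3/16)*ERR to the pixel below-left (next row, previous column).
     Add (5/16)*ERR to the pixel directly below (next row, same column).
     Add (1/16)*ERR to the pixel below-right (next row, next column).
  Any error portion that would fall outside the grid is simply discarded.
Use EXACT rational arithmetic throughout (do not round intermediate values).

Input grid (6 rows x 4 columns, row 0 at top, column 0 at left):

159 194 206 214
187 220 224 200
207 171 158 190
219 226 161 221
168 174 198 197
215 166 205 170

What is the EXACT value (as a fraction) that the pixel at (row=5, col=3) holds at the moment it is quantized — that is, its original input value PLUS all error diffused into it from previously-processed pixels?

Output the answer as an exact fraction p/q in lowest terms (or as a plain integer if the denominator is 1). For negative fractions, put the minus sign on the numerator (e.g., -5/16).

(0,0): OLD=159 → NEW=255, ERR=-96
(0,1): OLD=152 → NEW=255, ERR=-103
(0,2): OLD=2575/16 → NEW=255, ERR=-1505/16
(0,3): OLD=44249/256 → NEW=255, ERR=-21031/256
(1,0): OLD=2203/16 → NEW=255, ERR=-1877/16
(1,1): OLD=14445/128 → NEW=0, ERR=14445/128
(1,2): OLD=909873/4096 → NEW=255, ERR=-134607/4096
(1,3): OLD=10097191/65536 → NEW=255, ERR=-6614489/65536
(2,0): OLD=392191/2048 → NEW=255, ERR=-130049/2048
(2,1): OLD=10812837/65536 → NEW=255, ERR=-5898843/65536
(2,2): OLD=12645865/131072 → NEW=0, ERR=12645865/131072
(2,3): OLD=416527621/2097152 → NEW=255, ERR=-118246139/2097152
(3,0): OLD=191133775/1048576 → NEW=255, ERR=-76253105/1048576
(3,1): OLD=3022887313/16777216 → NEW=255, ERR=-1255302767/16777216
(3,2): OLD=38176331503/268435456 → NEW=255, ERR=-30274709777/268435456
(3,3): OLD=687486006537/4294967296 → NEW=255, ERR=-407730653943/4294967296
(4,0): OLD=35230999907/268435456 → NEW=255, ERR=-33220041373/268435456
(4,1): OLD=152007437161/2147483648 → NEW=0, ERR=152007437161/2147483648
(4,2): OLD=11768034261641/68719476736 → NEW=255, ERR=-5755432306039/68719476736
(4,3): OLD=135946986511247/1099511627776 → NEW=0, ERR=135946986511247/1099511627776
(5,0): OLD=6514564405683/34359738368 → NEW=255, ERR=-2247168878157/34359738368
(5,1): OLD=149609128352773/1099511627776 → NEW=255, ERR=-130766336730107/1099511627776
(5,2): OLD=84883373902237/549755813888 → NEW=255, ERR=-55304358639203/549755813888
(5,3): OLD=2804058622261489/17592186044416 → NEW=255, ERR=-1681948819064591/17592186044416
Target (5,3): original=170, with diffused error = 2804058622261489/17592186044416

Answer: 2804058622261489/17592186044416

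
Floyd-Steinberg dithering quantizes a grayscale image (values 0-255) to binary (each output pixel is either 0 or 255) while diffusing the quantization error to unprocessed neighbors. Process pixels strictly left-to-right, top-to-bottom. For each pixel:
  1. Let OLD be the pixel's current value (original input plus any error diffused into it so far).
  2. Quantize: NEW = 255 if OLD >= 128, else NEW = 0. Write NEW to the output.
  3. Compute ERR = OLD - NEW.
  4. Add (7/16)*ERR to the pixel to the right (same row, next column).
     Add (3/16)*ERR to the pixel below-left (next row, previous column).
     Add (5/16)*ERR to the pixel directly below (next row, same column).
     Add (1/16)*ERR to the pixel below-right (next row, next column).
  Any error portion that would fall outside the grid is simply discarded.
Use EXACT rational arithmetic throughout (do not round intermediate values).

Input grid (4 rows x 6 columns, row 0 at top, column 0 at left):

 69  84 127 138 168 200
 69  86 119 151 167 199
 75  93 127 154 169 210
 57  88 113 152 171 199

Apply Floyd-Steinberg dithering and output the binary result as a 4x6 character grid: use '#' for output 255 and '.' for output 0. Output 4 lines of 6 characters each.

(0,0): OLD=69 → NEW=0, ERR=69
(0,1): OLD=1827/16 → NEW=0, ERR=1827/16
(0,2): OLD=45301/256 → NEW=255, ERR=-19979/256
(0,3): OLD=425395/4096 → NEW=0, ERR=425395/4096
(0,4): OLD=13987813/65536 → NEW=255, ERR=-2723867/65536
(0,5): OLD=190648131/1048576 → NEW=255, ERR=-76738749/1048576
(1,0): OLD=28665/256 → NEW=0, ERR=28665/256
(1,1): OLD=328399/2048 → NEW=255, ERR=-193841/2048
(1,2): OLD=5230587/65536 → NEW=0, ERR=5230587/65536
(1,3): OLD=53923615/262144 → NEW=255, ERR=-12923105/262144
(1,4): OLD=2100723645/16777216 → NEW=0, ERR=2100723645/16777216
(1,5): OLD=61287311387/268435456 → NEW=255, ERR=-7163729893/268435456
(2,0): OLD=3022677/32768 → NEW=0, ERR=3022677/32768
(2,1): OLD=131850487/1048576 → NEW=0, ERR=131850487/1048576
(2,2): OLD=3217782949/16777216 → NEW=255, ERR=-1060407131/16777216
(2,3): OLD=18711008957/134217728 → NEW=255, ERR=-15514511683/134217728
(2,4): OLD=641979751863/4294967296 → NEW=255, ERR=-453236908617/4294967296
(2,5): OLD=11223118615921/68719476736 → NEW=255, ERR=-6300347951759/68719476736
(3,0): OLD=1835481093/16777216 → NEW=0, ERR=1835481093/16777216
(3,1): OLD=22692557985/134217728 → NEW=255, ERR=-11532962655/134217728
(3,2): OLD=44925977843/1073741824 → NEW=0, ERR=44925977843/1073741824
(3,3): OLD=7589791022809/68719476736 → NEW=0, ERR=7589791022809/68719476736
(3,4): OLD=89020799491513/549755813888 → NEW=255, ERR=-51166933049927/549755813888
(3,5): OLD=1082225737696567/8796093022208 → NEW=0, ERR=1082225737696567/8796093022208
Row 0: ..#.##
Row 1: .#.#.#
Row 2: ..####
Row 3: .#..#.

Answer: ..#.##
.#.#.#
..####
.#..#.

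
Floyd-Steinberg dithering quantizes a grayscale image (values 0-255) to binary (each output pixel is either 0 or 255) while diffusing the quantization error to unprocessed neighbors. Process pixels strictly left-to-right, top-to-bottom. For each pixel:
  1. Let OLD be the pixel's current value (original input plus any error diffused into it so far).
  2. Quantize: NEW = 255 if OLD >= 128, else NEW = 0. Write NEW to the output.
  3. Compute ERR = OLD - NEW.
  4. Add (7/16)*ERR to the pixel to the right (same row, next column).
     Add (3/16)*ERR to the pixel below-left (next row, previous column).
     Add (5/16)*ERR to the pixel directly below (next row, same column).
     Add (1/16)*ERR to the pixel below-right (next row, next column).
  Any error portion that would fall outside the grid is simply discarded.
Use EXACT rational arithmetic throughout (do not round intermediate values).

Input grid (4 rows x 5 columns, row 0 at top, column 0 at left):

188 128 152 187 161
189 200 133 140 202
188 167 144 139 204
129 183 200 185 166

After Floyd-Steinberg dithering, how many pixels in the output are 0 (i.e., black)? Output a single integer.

(0,0): OLD=188 → NEW=255, ERR=-67
(0,1): OLD=1579/16 → NEW=0, ERR=1579/16
(0,2): OLD=49965/256 → NEW=255, ERR=-15315/256
(0,3): OLD=658747/4096 → NEW=255, ERR=-385733/4096
(0,4): OLD=7851165/65536 → NEW=0, ERR=7851165/65536
(1,0): OLD=47761/256 → NEW=255, ERR=-17519/256
(1,1): OLD=379895/2048 → NEW=255, ERR=-142345/2048
(1,2): OLD=4745283/65536 → NEW=0, ERR=4745283/65536
(1,3): OLD=42197959/262144 → NEW=255, ERR=-24648761/262144
(1,4): OLD=807044469/4194304 → NEW=255, ERR=-262503051/4194304
(2,0): OLD=5032589/32768 → NEW=255, ERR=-3323251/32768
(2,1): OLD=115562463/1048576 → NEW=0, ERR=115562463/1048576
(2,2): OLD=3235813213/16777216 → NEW=255, ERR=-1042376867/16777216
(2,3): OLD=20193042631/268435456 → NEW=0, ERR=20193042631/268435456
(2,4): OLD=908283319217/4294967296 → NEW=255, ERR=-186933341263/4294967296
(3,0): OLD=1979228093/16777216 → NEW=0, ERR=1979228093/16777216
(3,1): OLD=33697323513/134217728 → NEW=255, ERR=-528197127/134217728
(3,2): OLD=858371668483/4294967296 → NEW=255, ERR=-236844991997/4294967296
(3,3): OLD=1480372895115/8589934592 → NEW=255, ERR=-710060425845/8589934592
(3,4): OLD=16621287246999/137438953472 → NEW=0, ERR=16621287246999/137438953472
Output grid:
  Row 0: #.##.  (2 black, running=2)
  Row 1: ##.##  (1 black, running=3)
  Row 2: #.#.#  (2 black, running=5)
  Row 3: .###.  (2 black, running=7)

Answer: 7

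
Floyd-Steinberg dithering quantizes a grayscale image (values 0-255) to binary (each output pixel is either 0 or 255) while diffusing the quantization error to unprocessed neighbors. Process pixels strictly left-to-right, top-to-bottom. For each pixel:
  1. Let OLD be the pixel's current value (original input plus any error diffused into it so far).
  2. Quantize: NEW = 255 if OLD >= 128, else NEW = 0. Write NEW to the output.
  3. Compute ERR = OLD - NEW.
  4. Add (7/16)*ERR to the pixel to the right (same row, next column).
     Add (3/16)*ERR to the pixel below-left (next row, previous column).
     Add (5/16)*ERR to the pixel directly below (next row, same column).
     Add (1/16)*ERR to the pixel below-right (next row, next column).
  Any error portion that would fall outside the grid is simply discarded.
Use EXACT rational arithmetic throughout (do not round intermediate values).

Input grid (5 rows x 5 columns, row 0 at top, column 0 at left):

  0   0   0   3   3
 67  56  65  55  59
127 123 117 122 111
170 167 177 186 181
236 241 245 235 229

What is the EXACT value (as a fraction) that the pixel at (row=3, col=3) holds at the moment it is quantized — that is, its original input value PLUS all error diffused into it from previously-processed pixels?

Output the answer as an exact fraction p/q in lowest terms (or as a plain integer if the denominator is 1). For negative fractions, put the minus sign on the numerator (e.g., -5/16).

Answer: 35224565977/268435456

Derivation:
(0,0): OLD=0 → NEW=0, ERR=0
(0,1): OLD=0 → NEW=0, ERR=0
(0,2): OLD=0 → NEW=0, ERR=0
(0,3): OLD=3 → NEW=0, ERR=3
(0,4): OLD=69/16 → NEW=0, ERR=69/16
(1,0): OLD=67 → NEW=0, ERR=67
(1,1): OLD=1365/16 → NEW=0, ERR=1365/16
(1,2): OLD=26339/256 → NEW=0, ERR=26339/256
(1,3): OLD=416805/4096 → NEW=0, ERR=416805/4096
(1,4): OLD=6884867/65536 → NEW=0, ERR=6884867/65536
(2,0): OLD=41967/256 → NEW=255, ERR=-23313/256
(2,1): OLD=272993/2048 → NEW=255, ERR=-249247/2048
(2,2): OLD=7885229/65536 → NEW=0, ERR=7885229/65536
(2,3): OLD=60966165/262144 → NEW=255, ERR=-5880555/262144
(2,4): OLD=588776719/4194304 → NEW=255, ERR=-480770801/4194304
(3,0): OLD=3890299/32768 → NEW=0, ERR=3890299/32768
(3,1): OLD=207384417/1048576 → NEW=255, ERR=-60002463/1048576
(3,2): OLD=2982187187/16777216 → NEW=255, ERR=-1296002893/16777216
(3,3): OLD=35224565977/268435456 → NEW=255, ERR=-33226475303/268435456
Target (3,3): original=186, with diffused error = 35224565977/268435456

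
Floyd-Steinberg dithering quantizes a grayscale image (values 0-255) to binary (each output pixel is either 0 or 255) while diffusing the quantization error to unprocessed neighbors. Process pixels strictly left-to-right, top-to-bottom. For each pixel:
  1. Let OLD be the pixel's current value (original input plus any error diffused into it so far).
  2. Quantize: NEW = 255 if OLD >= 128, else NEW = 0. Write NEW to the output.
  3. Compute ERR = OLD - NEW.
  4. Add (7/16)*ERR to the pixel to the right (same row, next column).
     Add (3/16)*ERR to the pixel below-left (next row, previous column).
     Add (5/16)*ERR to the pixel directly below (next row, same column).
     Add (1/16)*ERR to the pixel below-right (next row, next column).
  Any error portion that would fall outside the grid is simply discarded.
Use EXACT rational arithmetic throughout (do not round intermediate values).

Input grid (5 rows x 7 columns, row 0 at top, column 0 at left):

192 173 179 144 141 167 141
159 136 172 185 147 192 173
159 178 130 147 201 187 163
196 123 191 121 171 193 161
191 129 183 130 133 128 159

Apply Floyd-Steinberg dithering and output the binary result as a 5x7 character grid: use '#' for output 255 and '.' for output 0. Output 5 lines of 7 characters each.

(0,0): OLD=192 → NEW=255, ERR=-63
(0,1): OLD=2327/16 → NEW=255, ERR=-1753/16
(0,2): OLD=33553/256 → NEW=255, ERR=-31727/256
(0,3): OLD=367735/4096 → NEW=0, ERR=367735/4096
(0,4): OLD=11814721/65536 → NEW=255, ERR=-4896959/65536
(0,5): OLD=140833479/1048576 → NEW=255, ERR=-126553401/1048576
(0,6): OLD=1479713649/16777216 → NEW=0, ERR=1479713649/16777216
(1,0): OLD=30405/256 → NEW=0, ERR=30405/256
(1,1): OLD=259171/2048 → NEW=0, ERR=259171/2048
(1,2): OLD=13016863/65536 → NEW=255, ERR=-3694817/65536
(1,3): OLD=43682163/262144 → NEW=255, ERR=-23164557/262144
(1,4): OLD=1140366393/16777216 → NEW=0, ERR=1140366393/16777216
(1,5): OLD=26291709833/134217728 → NEW=255, ERR=-7933810807/134217728
(1,6): OLD=358967706087/2147483648 → NEW=255, ERR=-188640624153/2147483648
(2,0): OLD=7203825/32768 → NEW=255, ERR=-1152015/32768
(2,1): OLD=208684907/1048576 → NEW=255, ERR=-58701973/1048576
(2,2): OLD=1329259777/16777216 → NEW=0, ERR=1329259777/16777216
(2,3): OLD=21913699129/134217728 → NEW=255, ERR=-12311821511/134217728
(2,4): OLD=177707216393/1073741824 → NEW=255, ERR=-96096948727/1073741824
(2,5): OLD=4025253953923/34359738368 → NEW=0, ERR=4025253953923/34359738368
(2,6): OLD=100664669842373/549755813888 → NEW=255, ERR=-39523062699067/549755813888
(3,0): OLD=2927906017/16777216 → NEW=255, ERR=-1350284063/16777216
(3,1): OLD=11133681229/134217728 → NEW=0, ERR=11133681229/134217728
(3,2): OLD=248413109687/1073741824 → NEW=255, ERR=-25391055433/1073741824
(3,3): OLD=301333925585/4294967296 → NEW=0, ERR=301333925585/4294967296
(3,4): OLD=104431367766241/549755813888 → NEW=255, ERR=-35756364775199/549755813888
(3,5): OLD=800800445164083/4398046511104 → NEW=255, ERR=-320701415167437/4398046511104
(3,6): OLD=8018767904571309/70368744177664 → NEW=0, ERR=8018767904571309/70368744177664
(4,0): OLD=389559057935/2147483648 → NEW=255, ERR=-158049272305/2147483648
(4,1): OLD=3891573148995/34359738368 → NEW=0, ERR=3891573148995/34359738368
(4,2): OLD=133865993723853/549755813888 → NEW=255, ERR=-6321738817587/549755813888
(4,3): OLD=585912159415519/4398046511104 → NEW=255, ERR=-535589700916001/4398046511104
(4,4): OLD=1763061086253037/35184372088832 → NEW=0, ERR=1763061086253037/35184372088832
(4,5): OLD=162621419092491885/1125899906842624 → NEW=255, ERR=-124483057152377235/1125899906842624
(4,6): OLD=2552309833023835659/18014398509481984 → NEW=255, ERR=-2041361786894070261/18014398509481984
Row 0: ###.##.
Row 1: ..##.##
Row 2: ##.##.#
Row 3: #.#.##.
Row 4: #.##.##

Answer: ###.##.
..##.##
##.##.#
#.#.##.
#.##.##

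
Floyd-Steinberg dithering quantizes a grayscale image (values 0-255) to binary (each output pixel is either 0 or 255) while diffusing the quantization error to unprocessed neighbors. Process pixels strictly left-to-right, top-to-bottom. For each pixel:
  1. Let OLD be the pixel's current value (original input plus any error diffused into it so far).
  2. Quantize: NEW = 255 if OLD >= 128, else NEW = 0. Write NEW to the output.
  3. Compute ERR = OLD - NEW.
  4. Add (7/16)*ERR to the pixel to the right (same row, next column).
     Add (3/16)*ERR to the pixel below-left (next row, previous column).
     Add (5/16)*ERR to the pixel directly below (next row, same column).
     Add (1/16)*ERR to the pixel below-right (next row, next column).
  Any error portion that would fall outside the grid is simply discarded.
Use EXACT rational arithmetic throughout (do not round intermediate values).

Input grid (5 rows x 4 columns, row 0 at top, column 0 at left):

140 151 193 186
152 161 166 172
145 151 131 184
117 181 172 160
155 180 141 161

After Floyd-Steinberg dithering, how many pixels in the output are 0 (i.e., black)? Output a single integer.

Answer: 7

Derivation:
(0,0): OLD=140 → NEW=255, ERR=-115
(0,1): OLD=1611/16 → NEW=0, ERR=1611/16
(0,2): OLD=60685/256 → NEW=255, ERR=-4595/256
(0,3): OLD=729691/4096 → NEW=255, ERR=-314789/4096
(1,0): OLD=34545/256 → NEW=255, ERR=-30735/256
(1,1): OLD=264983/2048 → NEW=255, ERR=-257257/2048
(1,2): OLD=6377827/65536 → NEW=0, ERR=6377827/65536
(1,3): OLD=198640421/1048576 → NEW=255, ERR=-68746459/1048576
(2,0): OLD=2750189/32768 → NEW=0, ERR=2750189/32768
(2,1): OLD=166941823/1048576 → NEW=255, ERR=-100445057/1048576
(2,2): OLD=208371387/2097152 → NEW=0, ERR=208371387/2097152
(2,3): OLD=7149241071/33554432 → NEW=255, ERR=-1407139089/33554432
(3,0): OLD=2101629341/16777216 → NEW=0, ERR=2101629341/16777216
(3,1): OLD=61671628419/268435456 → NEW=255, ERR=-6779412861/268435456
(3,2): OLD=765150899837/4294967296 → NEW=255, ERR=-330065760643/4294967296
(3,3): OLD=8210831536875/68719476736 → NEW=0, ERR=8210831536875/68719476736
(4,0): OLD=813512039577/4294967296 → NEW=255, ERR=-281704620903/4294967296
(4,1): OLD=4701520133323/34359738368 → NEW=255, ERR=-4060213150517/34359738368
(4,2): OLD=94679859475947/1099511627776 → NEW=0, ERR=94679859475947/1099511627776
(4,3): OLD=4067470657707997/17592186044416 → NEW=255, ERR=-418536783618083/17592186044416
Output grid:
  Row 0: #.##  (1 black, running=1)
  Row 1: ##.#  (1 black, running=2)
  Row 2: .#.#  (2 black, running=4)
  Row 3: .##.  (2 black, running=6)
  Row 4: ##.#  (1 black, running=7)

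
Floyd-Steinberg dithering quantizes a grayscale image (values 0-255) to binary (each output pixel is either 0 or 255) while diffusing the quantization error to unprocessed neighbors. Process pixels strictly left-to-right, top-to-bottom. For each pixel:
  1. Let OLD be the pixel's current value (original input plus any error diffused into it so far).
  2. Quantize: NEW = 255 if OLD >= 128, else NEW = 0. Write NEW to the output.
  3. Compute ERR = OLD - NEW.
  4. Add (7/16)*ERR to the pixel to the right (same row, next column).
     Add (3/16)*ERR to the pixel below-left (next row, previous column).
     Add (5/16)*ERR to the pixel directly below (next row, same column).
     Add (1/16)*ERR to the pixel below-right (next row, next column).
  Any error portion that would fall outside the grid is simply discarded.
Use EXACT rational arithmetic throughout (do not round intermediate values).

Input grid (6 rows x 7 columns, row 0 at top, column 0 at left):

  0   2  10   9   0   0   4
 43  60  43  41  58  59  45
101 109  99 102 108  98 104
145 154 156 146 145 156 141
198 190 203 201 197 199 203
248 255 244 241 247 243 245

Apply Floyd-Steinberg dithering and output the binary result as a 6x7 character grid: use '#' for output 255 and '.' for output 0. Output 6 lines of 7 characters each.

Answer: .......
.......
#.#.##.
.##.#.#
#######
#######

Derivation:
(0,0): OLD=0 → NEW=0, ERR=0
(0,1): OLD=2 → NEW=0, ERR=2
(0,2): OLD=87/8 → NEW=0, ERR=87/8
(0,3): OLD=1761/128 → NEW=0, ERR=1761/128
(0,4): OLD=12327/2048 → NEW=0, ERR=12327/2048
(0,5): OLD=86289/32768 → NEW=0, ERR=86289/32768
(0,6): OLD=2701175/524288 → NEW=0, ERR=2701175/524288
(1,0): OLD=347/8 → NEW=0, ERR=347/8
(1,1): OLD=5225/64 → NEW=0, ERR=5225/64
(1,2): OLD=173713/2048 → NEW=0, ERR=173713/2048
(1,3): OLD=689903/8192 → NEW=0, ERR=689903/8192
(1,4): OLD=51421831/524288 → NEW=0, ERR=51421831/524288
(1,5): OLD=436521523/4194304 → NEW=0, ERR=436521523/4194304
(1,6): OLD=6194641533/67108864 → NEW=0, ERR=6194641533/67108864
(2,0): OLD=132979/1024 → NEW=255, ERR=-128141/1024
(2,1): OLD=3223709/32768 → NEW=0, ERR=3223709/32768
(2,2): OLD=99321551/524288 → NEW=255, ERR=-34371889/524288
(2,3): OLD=517269887/4194304 → NEW=0, ERR=517269887/4194304
(2,4): OLD=7294157333/33554432 → NEW=255, ERR=-1262222827/33554432
(2,5): OLD=147643219981/1073741824 → NEW=255, ERR=-126160945139/1073741824
(2,6): OLD=1510900611691/17179869184 → NEW=0, ERR=1510900611691/17179869184
(3,0): OLD=65190327/524288 → NEW=0, ERR=65190327/524288
(3,1): OLD=918675391/4194304 → NEW=255, ERR=-150872129/4194304
(3,2): OLD=5001223367/33554432 → NEW=255, ERR=-3555156793/33554432
(3,3): OLD=8525172713/67108864 → NEW=0, ERR=8525172713/67108864
(3,4): OLD=2997882978871/17179869184 → NEW=255, ERR=-1382983663049/17179869184
(3,5): OLD=13496817989225/137438953472 → NEW=0, ERR=13496817989225/137438953472
(3,6): OLD=448827428447255/2199023255552 → NEW=255, ERR=-111923501718505/2199023255552
(4,0): OLD=15442551765/67108864 → NEW=255, ERR=-1670208555/67108864
(4,1): OLD=167263137453/1073741824 → NEW=255, ERR=-106541027667/1073741824
(4,2): OLD=2543486189003/17179869184 → NEW=255, ERR=-1837380452917/17179869184
(4,3): OLD=23665912965401/137438953472 → NEW=255, ERR=-11381020169959/137438953472
(4,4): OLD=178085550657985/1099511627776 → NEW=255, ERR=-102289914424895/1099511627776
(4,5): OLD=6136584268841251/35184372088832 → NEW=255, ERR=-2835430613810909/35184372088832
(4,6): OLD=88932131515611173/562949953421312 → NEW=255, ERR=-54620106606823387/562949953421312
(5,0): OLD=3807367790231/17179869184 → NEW=255, ERR=-573498851689/17179869184
(5,1): OLD=25808188673353/137438953472 → NEW=255, ERR=-9238744462007/137438953472
(5,2): OLD=175307466476353/1099511627776 → NEW=255, ERR=-105067998606527/1099511627776
(5,3): OLD=1312268973699417/8796093022208 → NEW=255, ERR=-930734746963623/8796093022208
(5,4): OLD=85201846267157189/562949953421312 → NEW=255, ERR=-58350391855277371/562949953421312
(5,5): OLD=668614735402115169/4503599627370496 → NEW=255, ERR=-479803169577361311/4503599627370496
(5,6): OLD=11747748969410083311/72057594037927936 → NEW=255, ERR=-6626937510261540369/72057594037927936
Row 0: .......
Row 1: .......
Row 2: #.#.##.
Row 3: .##.#.#
Row 4: #######
Row 5: #######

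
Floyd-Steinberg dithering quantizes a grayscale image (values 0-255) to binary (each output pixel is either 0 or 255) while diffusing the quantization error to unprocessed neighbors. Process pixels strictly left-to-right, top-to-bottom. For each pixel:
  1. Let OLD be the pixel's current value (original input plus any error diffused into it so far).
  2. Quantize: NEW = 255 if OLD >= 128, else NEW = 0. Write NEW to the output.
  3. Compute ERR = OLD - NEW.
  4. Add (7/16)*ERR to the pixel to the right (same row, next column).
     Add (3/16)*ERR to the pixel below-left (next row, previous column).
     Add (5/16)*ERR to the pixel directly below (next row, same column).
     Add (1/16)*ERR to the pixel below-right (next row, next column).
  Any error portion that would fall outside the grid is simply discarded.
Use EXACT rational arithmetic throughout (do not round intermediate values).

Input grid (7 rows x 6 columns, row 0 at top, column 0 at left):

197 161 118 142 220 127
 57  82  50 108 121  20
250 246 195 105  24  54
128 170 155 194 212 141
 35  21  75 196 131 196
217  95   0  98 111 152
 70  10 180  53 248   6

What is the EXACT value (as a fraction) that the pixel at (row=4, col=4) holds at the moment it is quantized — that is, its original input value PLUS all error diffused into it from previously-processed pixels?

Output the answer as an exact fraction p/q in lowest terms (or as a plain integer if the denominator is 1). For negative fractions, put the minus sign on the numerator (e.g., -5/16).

Answer: 17988139084899895/140737488355328

Derivation:
(0,0): OLD=197 → NEW=255, ERR=-58
(0,1): OLD=1085/8 → NEW=255, ERR=-955/8
(0,2): OLD=8419/128 → NEW=0, ERR=8419/128
(0,3): OLD=349749/2048 → NEW=255, ERR=-172491/2048
(0,4): OLD=6001523/32768 → NEW=255, ERR=-2354317/32768
(0,5): OLD=50104357/524288 → NEW=0, ERR=50104357/524288
(1,0): OLD=2111/128 → NEW=0, ERR=2111/128
(1,1): OLD=62073/1024 → NEW=0, ERR=62073/1024
(1,2): OLD=2418989/32768 → NEW=0, ERR=2418989/32768
(1,3): OLD=13712265/131072 → NEW=0, ERR=13712265/131072
(1,4): OLD=1316775003/8388608 → NEW=255, ERR=-822320037/8388608
(1,5): OLD=333757709/134217728 → NEW=0, ERR=333757709/134217728
(2,0): OLD=4366659/16384 → NEW=255, ERR=188739/16384
(2,1): OLD=149346257/524288 → NEW=255, ERR=15652817/524288
(2,2): OLD=2135195955/8388608 → NEW=255, ERR=-3899085/8388608
(2,3): OLD=8302896859/67108864 → NEW=0, ERR=8302896859/67108864
(2,4): OLD=117037193105/2147483648 → NEW=0, ERR=117037193105/2147483648
(2,5): OLD=2490872910855/34359738368 → NEW=0, ERR=2490872910855/34359738368
(3,0): OLD=1150898515/8388608 → NEW=255, ERR=-988196525/8388608
(3,1): OLD=8618400279/67108864 → NEW=255, ERR=-8494360041/67108864
(3,2): OLD=66862875093/536870912 → NEW=0, ERR=66862875093/536870912
(3,3): OLD=10216526656991/34359738368 → NEW=255, ERR=1454793373151/34359738368
(3,4): OLD=73909231764543/274877906944 → NEW=255, ERR=3815365493823/274877906944
(3,5): OLD=761447793674065/4398046511104 → NEW=255, ERR=-360054066657455/4398046511104
(4,0): OLD=-27429977283/1073741824 → NEW=0, ERR=-27429977283/1073741824
(4,1): OLD=-236093296039/17179869184 → NEW=0, ERR=-236093296039/17179869184
(4,2): OLD=59337767705275/549755813888 → NEW=0, ERR=59337767705275/549755813888
(4,3): OLD=2347141853199943/8796093022208 → NEW=255, ERR=104138132536903/8796093022208
(4,4): OLD=17988139084899895/140737488355328 → NEW=0, ERR=17988139084899895/140737488355328
Target (4,4): original=131, with diffused error = 17988139084899895/140737488355328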